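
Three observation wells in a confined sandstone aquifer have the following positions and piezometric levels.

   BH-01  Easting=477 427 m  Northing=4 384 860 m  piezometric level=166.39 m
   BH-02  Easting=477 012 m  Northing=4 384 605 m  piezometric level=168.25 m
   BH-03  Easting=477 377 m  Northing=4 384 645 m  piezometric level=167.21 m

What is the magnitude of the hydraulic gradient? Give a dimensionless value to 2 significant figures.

Three-point gradient (reference BH-01): Δ to BH-02 = (-415, -255, +1.86), Δ to BH-03 = (-50, -215, +0.82).
∂h/∂x = -0.002495, ∂h/∂y = -0.003234 (det = 76475).
|∇h| = √(-0.002495² + -0.003234²) = 0.004085

0.0041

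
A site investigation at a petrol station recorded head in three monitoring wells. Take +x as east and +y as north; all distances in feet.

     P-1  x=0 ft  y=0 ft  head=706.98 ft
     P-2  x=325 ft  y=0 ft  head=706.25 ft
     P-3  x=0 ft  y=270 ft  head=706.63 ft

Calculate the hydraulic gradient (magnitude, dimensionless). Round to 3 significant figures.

0.00259

∂h/∂x = (706.25 − 706.98) / (325 − 0) = -0.002246
∂h/∂y = (706.63 − 706.98) / (270 − 0) = -0.001296
|∇h| = √(-0.002246² + -0.001296²) = 0.002593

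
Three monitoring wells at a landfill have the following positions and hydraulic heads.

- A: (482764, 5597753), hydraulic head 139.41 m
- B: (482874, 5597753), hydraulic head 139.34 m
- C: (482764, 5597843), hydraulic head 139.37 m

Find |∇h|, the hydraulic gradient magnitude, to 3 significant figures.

∂h/∂x = (139.34 − 139.41) / (482874 − 482764) = -0.0006364
∂h/∂y = (139.37 − 139.41) / (5597843 − 5597753) = -0.0004444
|∇h| = √(-0.0006364² + -0.0004444²) = 0.0007762

0.000776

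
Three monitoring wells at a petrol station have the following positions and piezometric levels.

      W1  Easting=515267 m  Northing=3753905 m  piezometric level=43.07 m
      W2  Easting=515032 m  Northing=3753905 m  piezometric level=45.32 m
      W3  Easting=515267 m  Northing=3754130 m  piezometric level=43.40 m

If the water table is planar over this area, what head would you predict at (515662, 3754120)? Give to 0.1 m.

∂h/∂x = (45.32 − 43.07) / (515032 − 515267) = -0.009574
∂h/∂y = (43.40 − 43.07) / (3754130 − 3753905) = +0.001467
h(515662, 3754120) = 43.07 + (-0.009574)·(395) + (+0.001467)·(215) = 43.07 -3.782 +0.315 = 39.603 m.

39.6 m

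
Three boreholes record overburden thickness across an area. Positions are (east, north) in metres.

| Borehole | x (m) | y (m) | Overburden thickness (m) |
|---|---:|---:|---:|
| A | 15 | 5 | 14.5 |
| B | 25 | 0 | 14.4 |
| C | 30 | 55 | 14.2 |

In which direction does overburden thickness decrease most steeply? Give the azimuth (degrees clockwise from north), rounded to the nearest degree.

Taking A as reference: B−A = (10, -5, -0.1); C−A = (15, 50, -0.3).
Determinant of the coordinate differences = 10·50 − 15·(-5) = 575.
∂d/∂x = [(-0.1)·50 − (-0.3)·(-5)] / 575 = -0.01130
∂d/∂y = [10·(-0.3) − 15·(-0.1)] / 575 = -0.002609
Steepest decrease is along −∇f: components (+0.01130 E, +0.002609 N).
Azimuth = atan2(+0.01130, +0.002609) = 77.0° ≈ 077°.

077°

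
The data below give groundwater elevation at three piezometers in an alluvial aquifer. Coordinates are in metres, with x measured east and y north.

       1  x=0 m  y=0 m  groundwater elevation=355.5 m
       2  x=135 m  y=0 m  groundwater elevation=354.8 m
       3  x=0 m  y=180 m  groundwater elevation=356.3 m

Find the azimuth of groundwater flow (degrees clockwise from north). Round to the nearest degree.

∂h/∂x = (354.8 − 355.5) / (135 − 0) = -0.005185
∂h/∂y = (356.3 − 355.5) / (180 − 0) = +0.004444
Flow direction (−∇h) has components (+0.005185 E, -0.004444 N).
Azimuth = atan2(E, N) = atan2(+0.005185, -0.004444) = 130.6° ≈ 131°.

131°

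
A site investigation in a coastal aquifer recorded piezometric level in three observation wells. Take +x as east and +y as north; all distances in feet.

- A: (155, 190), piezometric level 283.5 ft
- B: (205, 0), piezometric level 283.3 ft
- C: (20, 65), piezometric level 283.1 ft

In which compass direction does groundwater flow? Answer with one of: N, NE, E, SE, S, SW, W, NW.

SW

With h = a·x + b·y + c and A as origin, the differences give:
  50·a + (-190)·b = -0.2
  (-135)·a + (-125)·b = -0.4
Eliminate b (×(-125) and ×(-190), subtract): -31900·a = -51.00 → a = ∂h/∂x = +0.001599
Back-substitute: b = ∂h/∂y = +0.001473.
Flow = −∇h = (-0.001599 east, -0.001473 north), which points southwest.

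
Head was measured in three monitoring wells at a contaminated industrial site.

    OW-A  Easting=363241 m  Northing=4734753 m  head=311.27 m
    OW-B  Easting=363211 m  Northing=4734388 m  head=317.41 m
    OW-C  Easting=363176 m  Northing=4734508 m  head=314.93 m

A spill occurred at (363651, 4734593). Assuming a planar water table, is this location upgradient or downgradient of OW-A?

upgradient

Three-point gradient (reference OW-A): Δ to OW-B = (-30, -365, +6.14), Δ to OW-C = (-65, -245, +3.66).
∂h/∂x = +0.01028, ∂h/∂y = -0.01767 (det = -16375).
Head at (363651, 4734593) = 311.27 + (+0.01028)·(410) + (-0.01767)·(-160) = 318.31 m.
That is higher than the 311.27 m at OW-A, so the point is upgradient.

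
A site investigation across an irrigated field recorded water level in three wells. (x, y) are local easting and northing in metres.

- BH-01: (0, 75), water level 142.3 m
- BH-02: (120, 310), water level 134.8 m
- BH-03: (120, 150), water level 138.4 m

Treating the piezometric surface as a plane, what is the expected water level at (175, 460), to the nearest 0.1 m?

130.4 m

Differences from BH-01: to BH-02 (Δx, Δy, Δh) = (120, 235, -7.5); to BH-03 = (120, 75, -3.9).
Solve a·Δx + b·Δy = Δh: det = 120·75 − 120·235 = -19200.
∂h/∂x = [(-7.5)·75 − (-3.9)·235] / -19200 = -0.01844
∂h/∂y = [120·(-3.9) − 120·(-7.5)] / -19200 = -0.02250
h(175, 460) = 142.3 + (-0.01844)·(175) + (-0.02250)·(385) = 142.3 -3.227 -8.662 = 130.411 m.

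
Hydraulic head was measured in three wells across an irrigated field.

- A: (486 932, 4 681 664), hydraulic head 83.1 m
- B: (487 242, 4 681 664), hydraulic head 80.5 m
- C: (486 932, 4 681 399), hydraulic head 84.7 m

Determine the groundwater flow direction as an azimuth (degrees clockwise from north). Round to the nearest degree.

∂h/∂x = (80.5 − 83.1) / (487242 − 486932) = -0.008387
∂h/∂y = (84.7 − 83.1) / (4681399 − 4681664) = -0.006038
Flow direction (−∇h) has components (+0.008387 E, +0.006038 N).
Azimuth = atan2(E, N) = atan2(+0.008387, +0.006038) = 54.3° ≈ 054°.

054°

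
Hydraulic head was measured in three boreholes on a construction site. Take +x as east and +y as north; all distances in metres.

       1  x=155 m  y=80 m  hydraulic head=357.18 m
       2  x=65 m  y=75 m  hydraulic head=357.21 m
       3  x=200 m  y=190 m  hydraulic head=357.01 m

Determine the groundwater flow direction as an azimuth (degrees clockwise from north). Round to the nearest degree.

010°

Three-point gradient (reference 1): Δ to 2 = (-90, -5, +0.03), Δ to 3 = (45, 110, -0.17).
∂h/∂x = -0.0002532, ∂h/∂y = -0.001442 (det = -9675).
Flow direction (−∇h) has components (+0.0002532 E, +0.001442 N).
Azimuth = atan2(E, N) = atan2(+0.0002532, +0.001442) = 10.0° ≈ 010°.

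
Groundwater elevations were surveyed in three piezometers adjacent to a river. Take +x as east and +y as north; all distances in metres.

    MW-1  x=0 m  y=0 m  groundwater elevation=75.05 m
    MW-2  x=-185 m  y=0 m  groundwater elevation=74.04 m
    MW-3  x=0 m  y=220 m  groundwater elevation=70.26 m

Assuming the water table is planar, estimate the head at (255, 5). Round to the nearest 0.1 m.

76.3 m

∂h/∂x = (74.04 − 75.05) / (-185 − 0) = +0.005459
∂h/∂y = (70.26 − 75.05) / (220 − 0) = -0.02177
h(255, 5) = 75.05 + (+0.005459)·(255) + (-0.02177)·(5) = 75.05 +1.392 -0.109 = 76.333 m.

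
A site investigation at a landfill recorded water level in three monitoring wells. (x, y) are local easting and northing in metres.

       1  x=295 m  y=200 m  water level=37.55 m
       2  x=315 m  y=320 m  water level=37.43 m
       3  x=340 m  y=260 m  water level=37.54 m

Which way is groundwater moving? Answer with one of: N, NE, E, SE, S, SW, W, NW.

Differences from 1: to 2 (Δx, Δy, Δh) = (20, 120, -0.12); to 3 = (45, 60, -0.01).
Determinant of the coordinate differences = 20·60 − 45·120 = -4200.
∂h/∂x = [(-0.12)·60 − (-0.01)·120] / -4200 = +0.001429
∂h/∂y = [20·(-0.01) − 45·(-0.12)] / -4200 = -0.001238
Flow = −∇h = (-0.001429 east, +0.001238 north), which points northwest.

NW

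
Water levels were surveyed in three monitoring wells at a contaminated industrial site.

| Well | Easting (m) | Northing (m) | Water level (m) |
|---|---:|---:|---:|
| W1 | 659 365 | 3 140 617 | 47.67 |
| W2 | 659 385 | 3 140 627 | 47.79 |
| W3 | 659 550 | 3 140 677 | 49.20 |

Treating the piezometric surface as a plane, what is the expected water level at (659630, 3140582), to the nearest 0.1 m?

51.4 m

Taking W1 as reference: W2−W1 = (20, 10, +0.12); W3−W1 = (185, 60, +1.53).
Solve a·Δx + b·Δy = Δh: det = 20·60 − 185·10 = -650.
∂h/∂x = [(+0.12)·60 − (+1.53)·10] / -650 = +0.01246
∂h/∂y = [20·(+1.53) − 185·(+0.12)] / -650 = -0.01292
h(659630, 3140582) = 47.67 + (+0.01246)·(265) + (-0.01292)·(-35) = 47.67 +3.302 +0.452 = 51.425 m.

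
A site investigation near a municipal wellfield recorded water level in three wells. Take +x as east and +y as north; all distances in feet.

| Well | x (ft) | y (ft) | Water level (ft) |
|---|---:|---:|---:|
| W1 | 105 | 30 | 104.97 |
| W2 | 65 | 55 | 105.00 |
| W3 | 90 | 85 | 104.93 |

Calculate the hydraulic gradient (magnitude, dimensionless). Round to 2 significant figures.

0.0018

Three-point gradient (reference W1): Δ to W2 = (-40, 25, +0.03), Δ to W3 = (-15, 55, -0.04).
∂h/∂x = -0.001452, ∂h/∂y = -0.001123 (det = -1825).
|∇h| = √(-0.001452² + -0.001123²) = 0.001836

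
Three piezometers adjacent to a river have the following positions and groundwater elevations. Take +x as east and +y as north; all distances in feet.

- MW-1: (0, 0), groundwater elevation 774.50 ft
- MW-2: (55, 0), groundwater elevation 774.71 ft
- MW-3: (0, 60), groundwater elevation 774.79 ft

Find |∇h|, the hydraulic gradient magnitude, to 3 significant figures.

0.00616

∂h/∂x = (774.71 − 774.50) / (55 − 0) = +0.003818
∂h/∂y = (774.79 − 774.50) / (60 − 0) = +0.004833
|∇h| = √(0.003818² + 0.004833²) = 0.006159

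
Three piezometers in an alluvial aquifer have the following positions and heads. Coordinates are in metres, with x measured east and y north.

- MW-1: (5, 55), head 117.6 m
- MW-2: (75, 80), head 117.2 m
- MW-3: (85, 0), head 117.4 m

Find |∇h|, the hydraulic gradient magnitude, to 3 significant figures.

0.00555

With h = a·x + b·y + c and MW-1 as origin, the differences give:
  70·a + 25·b = -0.4
  80·a + (-55)·b = -0.2
Eliminate b (×(-55) and ×25, subtract): -5850·a = 27.00 → a = ∂h/∂x = -0.004615
Back-substitute: b = ∂h/∂y = -0.003077.
|∇h| = √(-0.004615² + -0.003077²) = 0.005547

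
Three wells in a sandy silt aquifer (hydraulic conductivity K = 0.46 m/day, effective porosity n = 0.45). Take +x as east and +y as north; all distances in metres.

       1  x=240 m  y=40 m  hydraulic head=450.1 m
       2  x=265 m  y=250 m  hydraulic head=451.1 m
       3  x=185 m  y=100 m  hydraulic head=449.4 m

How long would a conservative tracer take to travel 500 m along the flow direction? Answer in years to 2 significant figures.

83 years

Taking 1 as reference: 2−1 = (25, 210, +1.0); 3−1 = (-55, 60, -0.7).
Determinant of the coordinate differences = 25·60 − (-55)·210 = 13050.
∂h/∂x = [(+1.0)·60 − (-0.7)·210] / 13050 = +0.01586
∂h/∂y = [25·(-0.7) − (-55)·(+1.0)] / 13050 = +0.002874
|∇h| = √(0.01586² + 0.002874²) = 0.01612
Seepage velocity v = K·i/n = 0.46 × 0.01612 / 0.45 = 0.01648 m/day.
t = 500 / 0.01648 = 3.034e+04 days = 83.1 years.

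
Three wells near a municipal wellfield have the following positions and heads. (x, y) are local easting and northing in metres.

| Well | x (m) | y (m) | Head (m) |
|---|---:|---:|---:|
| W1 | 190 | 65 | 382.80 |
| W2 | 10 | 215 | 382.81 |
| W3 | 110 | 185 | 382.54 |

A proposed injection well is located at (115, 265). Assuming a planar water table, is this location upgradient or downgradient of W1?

downgradient

With h = a·x + b·y + c and W1 as origin, the differences give:
  (-180)·a + 150·b = +0.01
  (-80)·a + 120·b = -0.26
Eliminate b (×120 and ×150, subtract): -9600·a = 40.200 → a = ∂h/∂x = -0.004187
Back-substitute: b = ∂h/∂y = -0.004958.
Head at (115, 265) = 382.80 + (-0.004187)·(-75) + (-0.004958)·(200) = 382.12 m.
That is lower than the 382.80 m at W1, so the point is downgradient.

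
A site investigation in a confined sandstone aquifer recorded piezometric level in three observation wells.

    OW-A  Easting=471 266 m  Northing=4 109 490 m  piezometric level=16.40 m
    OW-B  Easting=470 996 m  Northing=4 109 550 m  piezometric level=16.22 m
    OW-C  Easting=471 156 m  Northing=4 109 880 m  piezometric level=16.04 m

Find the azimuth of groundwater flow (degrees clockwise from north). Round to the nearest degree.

Differences from OW-A: to OW-B (Δx, Δy, Δh) = (-270, 60, -0.18); to OW-C = (-110, 390, -0.36).
Solve a·Δx + b·Δy = Δh: det = (-270)·390 − (-110)·60 = -98700.
∂h/∂x = [(-0.18)·390 − (-0.36)·60] / -98700 = +0.0004924
∂h/∂y = [(-270)·(-0.36) − (-110)·(-0.18)] / -98700 = -0.0007842
Flow direction (−∇h) has components (-0.0004924 E, +0.0007842 N).
Azimuth = atan2(E, N) = atan2(-0.0004924, +0.0007842) = 327.9° ≈ 328°.

328°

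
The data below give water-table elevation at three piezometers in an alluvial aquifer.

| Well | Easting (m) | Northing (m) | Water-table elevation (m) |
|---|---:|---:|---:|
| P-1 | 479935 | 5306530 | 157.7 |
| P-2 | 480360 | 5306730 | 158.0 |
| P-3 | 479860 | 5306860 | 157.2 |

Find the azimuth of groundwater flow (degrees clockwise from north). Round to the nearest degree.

With h = a·x + b·y + c and P-1 as origin, the differences give:
  425·a + 200·b = +0.3
  (-75)·a + 330·b = -0.5
Eliminate b (×330 and ×200, subtract): 155250·a = 199.00 → a = ∂h/∂x = +0.001282
Back-substitute: b = ∂h/∂y = -0.001224.
Flow direction (−∇h) has components (-0.001282 E, +0.001224 N).
Azimuth = atan2(E, N) = atan2(-0.001282, +0.001224) = 313.7° ≈ 314°.

314°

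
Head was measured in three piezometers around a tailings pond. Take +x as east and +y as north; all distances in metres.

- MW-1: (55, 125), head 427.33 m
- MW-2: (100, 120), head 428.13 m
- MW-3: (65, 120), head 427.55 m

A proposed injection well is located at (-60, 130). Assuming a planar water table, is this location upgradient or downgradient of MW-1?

Three-point gradient (reference MW-1): Δ to MW-2 = (45, -5, +0.80), Δ to MW-3 = (10, -5, +0.22).
∂h/∂x = +0.01657, ∂h/∂y = -0.01086 (det = -175).
Head at (-60, 130) = 427.33 + (+0.01657)·(-115) + (-0.01086)·(5) = 425.37 m.
That is lower than the 427.33 m at MW-1, so the point is downgradient.

downgradient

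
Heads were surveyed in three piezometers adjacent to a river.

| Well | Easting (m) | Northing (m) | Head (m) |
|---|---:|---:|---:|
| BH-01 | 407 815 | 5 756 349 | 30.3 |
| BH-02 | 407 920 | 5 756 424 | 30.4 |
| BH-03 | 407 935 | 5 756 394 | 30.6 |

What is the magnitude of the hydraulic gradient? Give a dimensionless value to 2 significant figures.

0.0062

With h = a·x + b·y + c and BH-01 as origin, the differences give:
  105·a + 75·b = +0.1
  120·a + 45·b = +0.3
Eliminate b (×45 and ×75, subtract): -4275·a = -18.00 → a = ∂h/∂x = +0.004211
Back-substitute: b = ∂h/∂y = -0.004561.
|∇h| = √(0.004211² + -0.004561²) = 0.006208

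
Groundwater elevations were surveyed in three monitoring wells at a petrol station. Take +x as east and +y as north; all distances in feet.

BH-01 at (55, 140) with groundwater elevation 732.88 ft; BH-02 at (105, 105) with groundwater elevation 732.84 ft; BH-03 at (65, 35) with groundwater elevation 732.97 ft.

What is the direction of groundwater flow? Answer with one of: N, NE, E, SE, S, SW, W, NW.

NE

With h = a·x + b·y + c and BH-01 as origin, the differences give:
  50·a + (-35)·b = -0.04
  10·a + (-105)·b = +0.09
Eliminate b (×(-105) and ×(-35), subtract): -4900·a = 7.350 → a = ∂h/∂x = -0.001500
Back-substitute: b = ∂h/∂y = -0.001000.
Flow = −∇h = (+0.001500 east, +0.001000 north), which points northeast.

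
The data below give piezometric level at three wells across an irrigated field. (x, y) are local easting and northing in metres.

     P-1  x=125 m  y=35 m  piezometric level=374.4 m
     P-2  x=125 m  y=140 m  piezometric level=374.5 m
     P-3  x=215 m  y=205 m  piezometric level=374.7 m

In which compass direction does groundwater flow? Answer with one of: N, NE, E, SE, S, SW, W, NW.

Differences from P-1: to P-2 (Δx, Δy, Δh) = (0, 105, +0.1); to P-3 = (90, 170, +0.3).
Determinant of the coordinate differences = 0·170 − 90·105 = -9450.
∂h/∂x = [(+0.1)·170 − (+0.3)·105] / -9450 = +0.001534
∂h/∂y = [0·(+0.3) − 90·(+0.1)] / -9450 = +0.0009524
Flow = −∇h = (-0.001534 east, -0.0009524 north), which points southwest.

SW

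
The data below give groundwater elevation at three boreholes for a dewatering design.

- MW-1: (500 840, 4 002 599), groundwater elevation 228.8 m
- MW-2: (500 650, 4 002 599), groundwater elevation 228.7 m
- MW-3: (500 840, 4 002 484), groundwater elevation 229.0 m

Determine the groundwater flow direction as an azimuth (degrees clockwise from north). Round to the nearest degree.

∂h/∂x = (228.7 − 228.8) / (500650 − 500840) = +0.0005263
∂h/∂y = (229.0 − 228.8) / (4002484 − 4002599) = -0.001739
Flow direction (−∇h) has components (-0.0005263 E, +0.001739 N).
Azimuth = atan2(E, N) = atan2(-0.0005263, +0.001739) = 343.2° ≈ 343°.

343°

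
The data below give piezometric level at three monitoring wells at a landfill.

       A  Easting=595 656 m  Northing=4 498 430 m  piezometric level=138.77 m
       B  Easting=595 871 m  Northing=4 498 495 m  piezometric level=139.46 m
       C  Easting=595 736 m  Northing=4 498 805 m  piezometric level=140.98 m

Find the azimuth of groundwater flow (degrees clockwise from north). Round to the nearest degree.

Three-point gradient (reference A): Δ to B = (215, 65, +0.69), Δ to C = (80, 375, +2.21).
∂h/∂x = +0.001526, ∂h/∂y = +0.005568 (det = 75425).
Flow direction (−∇h) has components (-0.001526 E, -0.005568 N).
Azimuth = atan2(E, N) = atan2(-0.001526, -0.005568) = 195.3° ≈ 195°.

195°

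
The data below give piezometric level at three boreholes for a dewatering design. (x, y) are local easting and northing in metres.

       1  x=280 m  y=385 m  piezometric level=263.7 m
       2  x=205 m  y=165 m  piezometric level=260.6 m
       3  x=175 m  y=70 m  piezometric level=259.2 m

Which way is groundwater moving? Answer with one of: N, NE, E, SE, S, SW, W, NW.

Taking 1 as reference: 2−1 = (-75, -220, -3.1); 3−1 = (-105, -315, -4.5).
Solve a·Δx + b·Δy = Δh: det = (-75)·(-315) − (-105)·(-220) = 525.
∂h/∂x = [(-3.1)·(-315) − (-4.5)·(-220)] / 525 = -0.02571
∂h/∂y = [(-75)·(-4.5) − (-105)·(-3.1)] / 525 = +0.02286
Flow = −∇h = (+0.02571 east, -0.02286 north), which points southeast.

SE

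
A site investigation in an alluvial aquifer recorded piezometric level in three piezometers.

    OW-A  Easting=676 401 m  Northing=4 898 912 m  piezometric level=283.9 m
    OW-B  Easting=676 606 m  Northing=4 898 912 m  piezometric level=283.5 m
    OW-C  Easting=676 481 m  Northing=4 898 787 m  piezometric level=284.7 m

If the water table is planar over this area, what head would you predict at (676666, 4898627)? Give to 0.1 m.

285.6 m

With h = a·x + b·y + c and OW-A as origin, the differences give:
  205·a + 0·b = -0.4
  80·a + (-125)·b = +0.8
Eliminate b (×(-125) and ×0, subtract): -25625·a = 50.00 → a = ∂h/∂x = -0.001951
Back-substitute: b = ∂h/∂y = -0.007649.
h(676666, 4898627) = 283.9 + (-0.001951)·(265) + (-0.007649)·(-285) = 283.9 -0.517 +2.180 = 285.563 m.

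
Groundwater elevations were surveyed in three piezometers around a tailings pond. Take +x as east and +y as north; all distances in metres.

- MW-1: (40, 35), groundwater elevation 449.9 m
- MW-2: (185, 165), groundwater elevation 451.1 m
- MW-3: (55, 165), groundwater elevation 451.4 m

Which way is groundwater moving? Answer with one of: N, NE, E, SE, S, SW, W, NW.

S

Taking MW-1 as reference: MW-2−MW-1 = (145, 130, +1.2); MW-3−MW-1 = (15, 130, +1.5).
Determinant of the coordinate differences = 145·130 − 15·130 = 16900.
∂h/∂x = [(+1.2)·130 − (+1.5)·130] / 16900 = -0.002308
∂h/∂y = [145·(+1.5) − 15·(+1.2)] / 16900 = +0.01180
Flow = −∇h = (+0.002308 east, -0.01180 north), which points south.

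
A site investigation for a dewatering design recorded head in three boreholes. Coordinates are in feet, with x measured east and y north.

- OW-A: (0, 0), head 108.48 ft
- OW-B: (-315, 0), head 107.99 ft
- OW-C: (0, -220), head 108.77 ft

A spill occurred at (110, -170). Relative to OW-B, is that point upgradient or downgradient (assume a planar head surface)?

∂h/∂x = (107.99 − 108.48) / (-315 − 0) = +0.001556
∂h/∂y = (108.77 − 108.48) / (-220 − 0) = -0.001318
Head at (110, -170) = 108.48 + (+0.001556)·(110) + (-0.001318)·(-170) = 108.88 ft.
That is higher than the 107.99 ft at OW-B, so the point is upgradient.

upgradient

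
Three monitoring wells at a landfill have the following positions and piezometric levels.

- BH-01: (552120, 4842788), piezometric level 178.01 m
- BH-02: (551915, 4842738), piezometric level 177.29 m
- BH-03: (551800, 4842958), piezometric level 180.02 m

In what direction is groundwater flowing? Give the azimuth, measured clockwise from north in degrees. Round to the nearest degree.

Differences from BH-01: to BH-02 (Δx, Δy, Δh) = (-205, -50, -0.72); to BH-03 = (-320, 170, +2.01).
Determinant of the coordinate differences = (-205)·170 − (-320)·(-50) = -50850.
∂h/∂x = [(-0.72)·170 − (+2.01)·(-50)] / -50850 = +0.0004307
∂h/∂y = [(-205)·(+2.01) − (-320)·(-0.72)] / -50850 = +0.01263
Flow direction (−∇h) has components (-0.0004307 E, -0.01263 N).
Azimuth = atan2(E, N) = atan2(-0.0004307, -0.01263) = 182.0° ≈ 182°.

182°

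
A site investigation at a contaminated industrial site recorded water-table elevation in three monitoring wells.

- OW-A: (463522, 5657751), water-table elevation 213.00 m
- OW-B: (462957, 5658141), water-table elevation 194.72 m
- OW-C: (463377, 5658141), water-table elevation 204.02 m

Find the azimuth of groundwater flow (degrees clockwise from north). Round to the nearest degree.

With h = a·x + b·y + c and OW-A as origin, the differences give:
  (-565)·a + 390·b = -18.28
  (-145)·a + 390·b = -8.98
Eliminate b (×390 and ×390, subtract): -163800·a = -3627.000 → a = ∂h/∂x = +0.02214
Back-substitute: b = ∂h/∂y = -0.01479.
Flow direction (−∇h) has components (-0.02214 E, +0.01479 N).
Azimuth = atan2(E, N) = atan2(-0.02214, +0.01479) = 303.7° ≈ 304°.

304°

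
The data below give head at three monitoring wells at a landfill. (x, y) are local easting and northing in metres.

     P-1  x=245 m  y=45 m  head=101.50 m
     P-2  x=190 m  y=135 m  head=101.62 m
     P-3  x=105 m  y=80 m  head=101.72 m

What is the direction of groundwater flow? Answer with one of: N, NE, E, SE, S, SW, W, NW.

E

Three-point gradient (reference P-1): Δ to P-2 = (-55, 90, +0.12), Δ to P-3 = (-140, 35, +0.22).
∂h/∂x = -0.001461, ∂h/∂y = +0.0004403 (det = 10675).
Flow = −∇h = (+0.001461 east, -0.0004403 north), which points east.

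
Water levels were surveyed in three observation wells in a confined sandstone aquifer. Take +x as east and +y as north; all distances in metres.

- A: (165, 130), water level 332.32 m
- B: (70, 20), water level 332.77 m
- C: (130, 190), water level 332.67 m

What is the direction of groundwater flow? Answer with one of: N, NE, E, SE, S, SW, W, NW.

E

Differences from A: to B (Δx, Δy, Δh) = (-95, -110, +0.45); to C = (-35, 60, +0.35).
Solve a·Δx + b·Δy = Δh: det = (-95)·60 − (-35)·(-110) = -9550.
∂h/∂x = [(+0.45)·60 − (+0.35)·(-110)] / -9550 = -0.006859
∂h/∂y = [(-95)·(+0.35) − (-35)·(+0.45)] / -9550 = +0.001832
Flow = −∇h = (+0.006859 east, -0.001832 north), which points east.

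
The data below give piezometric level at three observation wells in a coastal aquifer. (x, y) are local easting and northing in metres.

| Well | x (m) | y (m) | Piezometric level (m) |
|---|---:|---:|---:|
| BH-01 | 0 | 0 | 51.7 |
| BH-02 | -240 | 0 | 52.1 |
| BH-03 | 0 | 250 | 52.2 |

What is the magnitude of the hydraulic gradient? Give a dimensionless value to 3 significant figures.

∂h/∂x = (52.1 − 51.7) / (-240 − 0) = -0.001667
∂h/∂y = (52.2 − 51.7) / (250 − 0) = +0.002000
|∇h| = √(-0.001667² + 0.002000²) = 0.002604

0.00260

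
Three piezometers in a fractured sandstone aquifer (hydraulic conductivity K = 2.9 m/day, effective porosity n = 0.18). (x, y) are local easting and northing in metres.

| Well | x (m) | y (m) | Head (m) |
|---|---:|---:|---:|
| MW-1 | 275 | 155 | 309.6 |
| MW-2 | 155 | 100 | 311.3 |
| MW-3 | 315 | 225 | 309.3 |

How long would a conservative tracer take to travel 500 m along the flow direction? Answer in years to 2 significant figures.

4.9 years

Three-point gradient (reference MW-1): Δ to MW-2 = (-120, -55, +1.7), Δ to MW-3 = (40, 70, -0.3).
∂h/∂x = -0.01653, ∂h/∂y = +0.005161 (det = -6200).
|∇h| = √(-0.01653² + 0.005161²) = 0.01732
Seepage velocity v = K·i/n = 2.9 × 0.01732 / 0.18 = 0.279 m/day.
t = 500 / 0.279 = 1792 days = 4.91 years.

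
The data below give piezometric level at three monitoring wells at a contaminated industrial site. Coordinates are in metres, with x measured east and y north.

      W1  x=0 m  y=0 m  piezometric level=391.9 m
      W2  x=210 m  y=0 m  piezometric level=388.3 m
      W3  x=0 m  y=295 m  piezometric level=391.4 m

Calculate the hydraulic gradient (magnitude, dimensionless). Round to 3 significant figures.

∂h/∂x = (388.3 − 391.9) / (210 − 0) = -0.01714
∂h/∂y = (391.4 − 391.9) / (295 − 0) = -0.001695
|∇h| = √(-0.01714² + -0.001695²) = 0.01722

0.0172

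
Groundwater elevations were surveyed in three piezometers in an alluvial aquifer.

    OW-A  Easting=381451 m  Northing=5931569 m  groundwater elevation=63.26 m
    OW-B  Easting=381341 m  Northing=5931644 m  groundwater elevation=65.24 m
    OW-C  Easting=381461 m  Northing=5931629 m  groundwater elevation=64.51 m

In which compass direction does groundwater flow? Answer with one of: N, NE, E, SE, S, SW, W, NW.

Taking OW-A as reference: OW-B−OW-A = (-110, 75, +1.98); OW-C−OW-A = (10, 60, +1.25).
Determinant of the coordinate differences = (-110)·60 − 10·75 = -7350.
∂h/∂x = [(+1.98)·60 − (+1.25)·75] / -7350 = -0.003408
∂h/∂y = [(-110)·(+1.25) − 10·(+1.98)] / -7350 = +0.02140
Flow = −∇h = (+0.003408 east, -0.02140 north), which points south.

S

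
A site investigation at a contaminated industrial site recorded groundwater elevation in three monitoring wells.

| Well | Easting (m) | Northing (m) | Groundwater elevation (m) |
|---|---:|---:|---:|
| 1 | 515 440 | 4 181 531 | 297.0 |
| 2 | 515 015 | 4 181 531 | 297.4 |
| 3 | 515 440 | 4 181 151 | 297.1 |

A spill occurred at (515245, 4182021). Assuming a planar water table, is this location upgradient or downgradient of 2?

∂h/∂x = (297.4 − 297.0) / (515015 − 515440) = -0.0009412
∂h/∂y = (297.1 − 297.0) / (4181151 − 4181531) = -0.0002632
Head at (515245, 4182021) = 297.0 + (-0.0009412)·(-195) + (-0.0002632)·(490) = 297.05 m.
That is lower than the 297.4 m at 2, so the point is downgradient.

downgradient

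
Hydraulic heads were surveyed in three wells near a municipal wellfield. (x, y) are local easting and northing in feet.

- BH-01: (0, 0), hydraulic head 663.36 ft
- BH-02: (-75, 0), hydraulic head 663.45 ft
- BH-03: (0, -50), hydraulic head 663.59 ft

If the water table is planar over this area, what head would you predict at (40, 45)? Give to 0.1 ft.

663.1 ft

∂h/∂x = (663.45 − 663.36) / (-75 − 0) = -0.001200
∂h/∂y = (663.59 − 663.36) / (-50 − 0) = -0.004600
h(40, 45) = 663.36 + (-0.001200)·(40) + (-0.004600)·(45) = 663.36 -0.048 -0.207 = 663.105 ft.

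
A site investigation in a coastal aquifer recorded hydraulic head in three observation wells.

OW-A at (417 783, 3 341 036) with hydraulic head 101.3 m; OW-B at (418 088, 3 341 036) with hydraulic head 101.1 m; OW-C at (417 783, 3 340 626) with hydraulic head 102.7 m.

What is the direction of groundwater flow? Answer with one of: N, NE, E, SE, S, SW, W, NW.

N

∂h/∂x = (101.1 − 101.3) / (418088 − 417783) = -0.0006557
∂h/∂y = (102.7 − 101.3) / (3340626 − 3341036) = -0.003415
Flow = −∇h = (+0.0006557 east, +0.003415 north), which points north.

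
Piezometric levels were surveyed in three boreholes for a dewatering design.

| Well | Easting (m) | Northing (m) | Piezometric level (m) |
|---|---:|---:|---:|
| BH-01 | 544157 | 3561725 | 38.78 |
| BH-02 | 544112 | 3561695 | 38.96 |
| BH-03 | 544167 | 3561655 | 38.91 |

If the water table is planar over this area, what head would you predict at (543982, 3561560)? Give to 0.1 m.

With h = a·x + b·y + c and BH-01 as origin, the differences give:
  (-45)·a + (-30)·b = +0.18
  10·a + (-70)·b = +0.13
Eliminate b (×(-70) and ×(-30), subtract): 3450·a = -8.700 → a = ∂h/∂x = -0.002522
Back-substitute: b = ∂h/∂y = -0.002217.
h(543982, 3561560) = 38.78 + (-0.002522)·(-175) + (-0.002217)·(-165) = 38.78 +0.441 +0.366 = 39.587 m.

39.6 m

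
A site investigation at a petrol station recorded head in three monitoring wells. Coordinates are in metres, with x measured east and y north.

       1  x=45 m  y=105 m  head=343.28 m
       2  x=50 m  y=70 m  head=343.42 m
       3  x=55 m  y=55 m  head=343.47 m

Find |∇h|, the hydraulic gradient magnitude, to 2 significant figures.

Taking 1 as reference: 2−1 = (5, -35, +0.14); 3−1 = (10, -50, +0.19).
Determinant of the coordinate differences = 5·(-50) − 10·(-35) = 100.
∂h/∂x = [(+0.14)·(-50) − (+0.19)·(-35)] / 100 = -0.003500
∂h/∂y = [5·(+0.19) − 10·(+0.14)] / 100 = -0.004500
|∇h| = √(-0.003500² + -0.004500²) = 0.005701

0.0057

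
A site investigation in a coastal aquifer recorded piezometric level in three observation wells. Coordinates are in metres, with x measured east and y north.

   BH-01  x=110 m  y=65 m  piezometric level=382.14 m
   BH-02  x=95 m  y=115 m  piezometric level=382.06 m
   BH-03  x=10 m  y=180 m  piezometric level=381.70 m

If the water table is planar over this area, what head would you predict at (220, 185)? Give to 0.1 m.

382.5 m

Differences from BH-01: to BH-02 (Δx, Δy, Δh) = (-15, 50, -0.08); to BH-03 = (-100, 115, -0.44).
Determinant of the coordinate differences = (-15)·115 − (-100)·50 = 3275.
∂h/∂x = [(-0.08)·115 − (-0.44)·50] / 3275 = +0.003908
∂h/∂y = [(-15)·(-0.44) − (-100)·(-0.08)] / 3275 = -0.0004275
h(220, 185) = 382.14 + (+0.003908)·(110) + (-0.0004275)·(120) = 382.14 +0.430 -0.051 = 382.519 m.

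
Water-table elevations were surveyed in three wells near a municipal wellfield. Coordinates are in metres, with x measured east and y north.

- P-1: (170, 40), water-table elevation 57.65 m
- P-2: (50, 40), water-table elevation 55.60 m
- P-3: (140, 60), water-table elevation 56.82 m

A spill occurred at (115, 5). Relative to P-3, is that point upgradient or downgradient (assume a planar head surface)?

With h = a·x + b·y + c and P-1 as origin, the differences give:
  (-120)·a + 0·b = -2.05
  (-30)·a + 20·b = -0.83
Eliminate b (×20 and ×0, subtract): -2400·a = -41.000 → a = ∂h/∂x = +0.01708
Back-substitute: b = ∂h/∂y = -0.01587.
Head at (115, 5) = 57.65 + (+0.01708)·(-55) + (-0.01587)·(-35) = 57.27 m.
That is higher than the 56.82 m at P-3, so the point is upgradient.

upgradient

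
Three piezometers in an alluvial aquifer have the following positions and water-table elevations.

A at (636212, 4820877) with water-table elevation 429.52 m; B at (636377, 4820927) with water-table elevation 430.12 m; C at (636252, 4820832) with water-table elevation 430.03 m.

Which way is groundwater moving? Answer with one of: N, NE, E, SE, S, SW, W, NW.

With h = a·x + b·y + c and A as origin, the differences give:
  165·a + 50·b = +0.60
  40·a + (-45)·b = +0.51
Eliminate b (×(-45) and ×50, subtract): -9425·a = -52.500 → a = ∂h/∂x = +0.005570
Back-substitute: b = ∂h/∂y = -0.006382.
Flow = −∇h = (-0.005570 east, +0.006382 north), which points northwest.

NW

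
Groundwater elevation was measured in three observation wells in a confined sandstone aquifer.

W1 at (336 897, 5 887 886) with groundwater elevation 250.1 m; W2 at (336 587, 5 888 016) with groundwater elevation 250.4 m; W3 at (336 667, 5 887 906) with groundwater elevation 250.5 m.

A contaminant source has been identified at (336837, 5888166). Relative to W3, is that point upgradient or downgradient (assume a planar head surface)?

downgradient

Three-point gradient (reference W1): Δ to W2 = (-310, 130, +0.3), Δ to W3 = (-230, 20, +0.4).
∂h/∂x = -0.001941, ∂h/∂y = -0.002321 (det = 23700).
Head at (336837, 5888166) = 250.1 + (-0.001941)·(-60) + (-0.002321)·(280) = 249.57 m.
That is lower than the 250.5 m at W3, so the point is downgradient.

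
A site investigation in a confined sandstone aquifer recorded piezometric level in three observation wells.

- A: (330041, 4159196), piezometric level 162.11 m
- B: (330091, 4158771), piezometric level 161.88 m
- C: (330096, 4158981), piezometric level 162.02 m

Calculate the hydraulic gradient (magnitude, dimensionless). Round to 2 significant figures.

0.0011

With h = a·x + b·y + c and A as origin, the differences give:
  50·a + (-425)·b = -0.23
  55·a + (-215)·b = -0.09
Eliminate b (×(-215) and ×(-425), subtract): 12625·a = 11.200 → a = ∂h/∂x = +0.0008871
Back-substitute: b = ∂h/∂y = +0.0006455.
|∇h| = √(0.0008871² + 0.0006455²) = 0.001097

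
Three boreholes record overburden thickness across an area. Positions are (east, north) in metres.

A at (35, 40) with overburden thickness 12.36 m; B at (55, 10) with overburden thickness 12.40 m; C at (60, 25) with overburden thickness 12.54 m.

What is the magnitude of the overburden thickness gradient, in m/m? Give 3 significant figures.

Taking A as reference: B−A = (20, -30, +0.04); C−A = (25, -15, +0.18).
Solve a·Δx + b·Δy = Δd: det = 20·(-15) − 25·(-30) = 450.
∂d/∂x = [(+0.04)·(-15) − (+0.18)·(-30)] / 450 = +0.01067
∂d/∂y = [20·(+0.18) − 25·(+0.04)] / 450 = +0.005778
|∇f| = √(0.01067² + 0.005778²) = 0.01213 m/m

0.0121 m/m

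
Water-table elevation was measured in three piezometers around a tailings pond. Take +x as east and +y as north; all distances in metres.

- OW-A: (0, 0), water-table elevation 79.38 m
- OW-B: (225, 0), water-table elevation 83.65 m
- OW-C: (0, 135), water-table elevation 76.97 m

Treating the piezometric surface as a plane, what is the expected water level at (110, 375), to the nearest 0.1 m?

∂h/∂x = (83.65 − 79.38) / (225 − 0) = +0.01898
∂h/∂y = (76.97 − 79.38) / (135 − 0) = -0.01785
h(110, 375) = 79.38 + (+0.01898)·(110) + (-0.01785)·(375) = 79.38 +2.088 -6.694 = 74.773 m.

74.8 m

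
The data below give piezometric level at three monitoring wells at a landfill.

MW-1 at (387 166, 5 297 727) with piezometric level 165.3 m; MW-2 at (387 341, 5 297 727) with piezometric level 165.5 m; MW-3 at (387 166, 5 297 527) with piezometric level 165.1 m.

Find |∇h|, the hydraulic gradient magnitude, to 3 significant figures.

∂h/∂x = (165.5 − 165.3) / (387341 − 387166) = +0.001143
∂h/∂y = (165.1 − 165.3) / (5297527 − 5297727) = +0.001000
|∇h| = √(0.001143² + 0.001000²) = 0.001519

0.00152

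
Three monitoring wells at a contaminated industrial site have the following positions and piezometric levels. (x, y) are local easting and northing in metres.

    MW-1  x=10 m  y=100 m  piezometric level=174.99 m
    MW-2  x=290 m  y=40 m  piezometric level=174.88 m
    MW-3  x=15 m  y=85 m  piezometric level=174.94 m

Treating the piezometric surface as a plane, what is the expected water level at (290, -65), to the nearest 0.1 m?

With h = a·x + b·y + c and MW-1 as origin, the differences give:
  280·a + (-60)·b = -0.11
  5·a + (-15)·b = -0.05
Eliminate b (×(-15) and ×(-60), subtract): -3900·a = -1.350 → a = ∂h/∂x = +0.0003462
Back-substitute: b = ∂h/∂y = +0.003449.
h(290, -65) = 174.99 + (+0.0003462)·(280) + (+0.003449)·(-165) = 174.99 +0.097 -0.569 = 174.518 m.

174.5 m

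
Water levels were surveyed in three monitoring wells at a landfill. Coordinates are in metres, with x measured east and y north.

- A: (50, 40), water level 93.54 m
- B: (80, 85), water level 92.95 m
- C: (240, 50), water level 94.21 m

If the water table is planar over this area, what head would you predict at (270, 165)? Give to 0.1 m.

92.5 m

Taking A as reference: B−A = (30, 45, -0.59); C−A = (190, 10, +0.67).
Solve a·Δx + b·Δy = Δh: det = 30·10 − 190·45 = -8250.
∂h/∂x = [(-0.59)·10 − (+0.67)·45] / -8250 = +0.004370
∂h/∂y = [30·(+0.67) − 190·(-0.59)] / -8250 = -0.01602
h(270, 165) = 93.54 + (+0.004370)·(220) + (-0.01602)·(125) = 93.54 +0.961 -2.003 = 92.498 m.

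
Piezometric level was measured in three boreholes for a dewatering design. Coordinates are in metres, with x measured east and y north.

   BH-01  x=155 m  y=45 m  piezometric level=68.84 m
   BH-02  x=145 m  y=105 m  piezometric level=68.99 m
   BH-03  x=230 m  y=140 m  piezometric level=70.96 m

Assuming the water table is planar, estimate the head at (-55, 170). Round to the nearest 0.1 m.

65.2 m

Taking BH-01 as reference: BH-02−BH-01 = (-10, 60, +0.15); BH-03−BH-01 = (75, 95, +2.12).
Determinant of the coordinate differences = (-10)·95 − 75·60 = -5450.
∂h/∂x = [(+0.15)·95 − (+2.12)·60] / -5450 = +0.02072
∂h/∂y = [(-10)·(+2.12) − 75·(+0.15)] / -5450 = +0.005954
h(-55, 170) = 68.84 + (+0.02072)·(-210) + (+0.005954)·(125) = 68.84 -4.352 +0.744 = 65.232 m.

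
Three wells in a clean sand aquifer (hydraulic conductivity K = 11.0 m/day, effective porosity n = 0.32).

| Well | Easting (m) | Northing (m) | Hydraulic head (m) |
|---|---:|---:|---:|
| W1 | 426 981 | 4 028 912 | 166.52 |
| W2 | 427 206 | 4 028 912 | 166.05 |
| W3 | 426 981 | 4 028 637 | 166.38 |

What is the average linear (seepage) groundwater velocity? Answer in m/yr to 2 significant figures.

∂h/∂x = (166.05 − 166.52) / (427206 − 426981) = -0.002089
∂h/∂y = (166.38 − 166.52) / (4028637 − 4028912) = +0.0005091
|∇h| = √(-0.002089² + 0.0005091²) = 0.00215
Seepage velocity v = K·i/n = 11.0 × 0.00215 / 0.32 = 0.07391 m/day = 27 m/yr.

27 m/yr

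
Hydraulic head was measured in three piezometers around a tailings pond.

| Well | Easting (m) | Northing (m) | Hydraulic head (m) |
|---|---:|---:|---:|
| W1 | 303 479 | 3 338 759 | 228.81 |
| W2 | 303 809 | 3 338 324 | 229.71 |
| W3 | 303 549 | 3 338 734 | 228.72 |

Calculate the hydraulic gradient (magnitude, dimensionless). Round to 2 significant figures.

0.0050

With h = a·x + b·y + c and W1 as origin, the differences give:
  330·a + (-435)·b = +0.90
  70·a + (-25)·b = -0.09
Eliminate b (×(-25) and ×(-435), subtract): 22200·a = -61.650 → a = ∂h/∂x = -0.002777
Back-substitute: b = ∂h/∂y = -0.004176.
|∇h| = √(-0.002777² + -0.004176²) = 0.005015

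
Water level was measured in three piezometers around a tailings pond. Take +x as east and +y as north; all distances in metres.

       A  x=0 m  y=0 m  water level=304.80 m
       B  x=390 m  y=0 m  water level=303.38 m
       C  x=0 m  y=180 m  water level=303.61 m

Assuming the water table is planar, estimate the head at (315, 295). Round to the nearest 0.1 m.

301.7 m

∂h/∂x = (303.38 − 304.80) / (390 − 0) = -0.003641
∂h/∂y = (303.61 − 304.80) / (180 − 0) = -0.006611
h(315, 295) = 304.80 + (-0.003641)·(315) + (-0.006611)·(295) = 304.80 -1.147 -1.950 = 301.703 m.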